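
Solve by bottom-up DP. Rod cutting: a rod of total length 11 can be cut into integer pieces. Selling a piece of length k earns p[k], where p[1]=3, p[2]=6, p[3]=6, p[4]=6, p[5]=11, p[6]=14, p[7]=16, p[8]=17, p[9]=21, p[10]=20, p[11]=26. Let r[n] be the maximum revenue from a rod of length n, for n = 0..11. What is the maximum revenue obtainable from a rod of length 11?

33

   n    0    1    2    3    4    5    6    7    8    9   10   11
r[n]    0    3    6    9   12   15   18   21   24   27   30   33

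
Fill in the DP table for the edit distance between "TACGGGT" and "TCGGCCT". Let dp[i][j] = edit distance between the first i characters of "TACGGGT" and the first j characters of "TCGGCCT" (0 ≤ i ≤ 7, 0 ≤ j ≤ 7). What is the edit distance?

3

   ''  T  C  G  G  C  C  T
''  0  1  2  3  4  5  6  7
 T  1  0  1  2  3  4  5  6
 A  2  1  1  2  3  4  5  6
 C  3  2  1  2  3  3  4  5
 G  4  3  2  1  2  3  4  5
 G  5  4  3  2  1  2  3  4
 G  6  5  4  3  2  2  3  4
 T  7  6  5  4  3  3  3  3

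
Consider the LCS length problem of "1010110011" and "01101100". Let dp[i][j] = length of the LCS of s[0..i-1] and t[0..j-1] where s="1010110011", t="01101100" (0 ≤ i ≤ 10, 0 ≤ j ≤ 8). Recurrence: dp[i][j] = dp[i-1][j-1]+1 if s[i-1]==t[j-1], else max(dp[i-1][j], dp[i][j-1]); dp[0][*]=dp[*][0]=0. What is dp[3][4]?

2

   ''  0  1  1  0  1  1  0  0
''  0  0  0  0  0  0  0  0  0
 1  0  0  1  1  1  1  1  1  1
 0  0  1  1  1  2  2  2  2  2
 1  0  1  2  2  2  3  3  3  3
 0  0  1  2  2  3  3  3  4  4
 1  0  1  2  3  3  4  4  4  4
 1  0  1  2  3  3  4  5  5  5
 0  0  1  2  3  4  4  5  6  6
 0  0  1  2  3  4  4  5  6  7
 1  0  1  2  3  4  5  5  6  7
 1  0  1  2  3  4  5  6  6  7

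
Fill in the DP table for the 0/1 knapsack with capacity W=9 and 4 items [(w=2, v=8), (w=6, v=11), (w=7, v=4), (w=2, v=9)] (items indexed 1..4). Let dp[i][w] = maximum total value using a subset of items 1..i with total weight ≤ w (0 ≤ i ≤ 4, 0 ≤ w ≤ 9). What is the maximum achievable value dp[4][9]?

i\w   0   1   2   3   4   5   6   7   8   9
  0   0   0   0   0   0   0   0   0   0   0
  1   0   0   8   8   8   8   8   8   8   8
  2   0   0   8   8   8   8  11  11  19  19
  3   0   0   8   8   8   8  11  11  19  19
  4   0   0   9   9  17  17  17  17  20  20

20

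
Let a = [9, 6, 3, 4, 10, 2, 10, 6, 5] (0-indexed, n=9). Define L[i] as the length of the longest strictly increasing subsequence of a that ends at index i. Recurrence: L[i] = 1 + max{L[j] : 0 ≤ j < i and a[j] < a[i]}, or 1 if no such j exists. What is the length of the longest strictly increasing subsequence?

   i    0    1    2    3    4    5    6    7    8
a[i]    9    6    3    4   10    2   10    6    5
L[i]    1    1    1    2    3    1    3    3    3

3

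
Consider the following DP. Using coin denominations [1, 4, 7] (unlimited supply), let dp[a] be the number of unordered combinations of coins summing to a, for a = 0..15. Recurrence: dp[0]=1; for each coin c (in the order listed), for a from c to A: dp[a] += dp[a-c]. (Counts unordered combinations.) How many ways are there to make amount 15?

8

after  coin     0     1     2     3     4     5     6     7     8     9    10    11    12    13    14    15
          1     1     1     1     1     1     1     1     1     1     1     1     1     1     1     1     1
          4     1     1     1     1     2     2     2     2     3     3     3     3     4     4     4     4
          7     1     1     1     1     2     2     2     3     4     4     4     5     6     6     7     8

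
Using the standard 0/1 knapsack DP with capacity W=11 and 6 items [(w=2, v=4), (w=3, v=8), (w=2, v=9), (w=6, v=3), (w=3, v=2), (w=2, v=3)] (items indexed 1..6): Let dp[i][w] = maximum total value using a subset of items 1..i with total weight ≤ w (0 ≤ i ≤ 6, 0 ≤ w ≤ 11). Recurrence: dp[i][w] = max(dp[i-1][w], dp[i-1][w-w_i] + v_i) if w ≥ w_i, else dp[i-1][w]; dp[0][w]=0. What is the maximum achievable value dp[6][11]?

i\w   0   1   2   3   4   5   6   7   8   9  10  11
  0   0   0   0   0   0   0   0   0   0   0   0   0
  1   0   0   4   4   4   4   4   4   4   4   4   4
  2   0   0   4   8   8  12  12  12  12  12  12  12
  3   0   0   9   9  13  17  17  21  21  21  21  21
  4   0   0   9   9  13  17  17  21  21  21  21  21
  5   0   0   9   9  13  17  17  21  21  21  23  23
  6   0   0   9   9  13  17  17  21  21  24  24  24

24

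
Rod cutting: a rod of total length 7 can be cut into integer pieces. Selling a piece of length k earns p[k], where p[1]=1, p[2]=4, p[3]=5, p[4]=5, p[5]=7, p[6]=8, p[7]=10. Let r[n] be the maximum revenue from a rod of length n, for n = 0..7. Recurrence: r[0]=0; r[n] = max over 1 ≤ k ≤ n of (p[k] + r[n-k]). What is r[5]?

   n    0    1    2    3    4    5    6    7
r[n]    0    1    4    5    8    9   12   13

9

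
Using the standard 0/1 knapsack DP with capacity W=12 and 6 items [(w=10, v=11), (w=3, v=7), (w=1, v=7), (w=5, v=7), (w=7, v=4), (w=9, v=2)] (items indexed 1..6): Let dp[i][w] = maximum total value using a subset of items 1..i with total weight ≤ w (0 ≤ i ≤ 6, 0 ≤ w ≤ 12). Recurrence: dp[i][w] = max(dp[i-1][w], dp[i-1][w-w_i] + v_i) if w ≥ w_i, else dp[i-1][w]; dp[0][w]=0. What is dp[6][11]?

21

i\w   0   1   2   3   4   5   6   7   8   9  10  11  12
  0   0   0   0   0   0   0   0   0   0   0   0   0   0
  1   0   0   0   0   0   0   0   0   0   0  11  11  11
  2   0   0   0   7   7   7   7   7   7   7  11  11  11
  3   0   7   7   7  14  14  14  14  14  14  14  18  18
  4   0   7   7   7  14  14  14  14  14  21  21  21  21
  5   0   7   7   7  14  14  14  14  14  21  21  21  21
  6   0   7   7   7  14  14  14  14  14  21  21  21  21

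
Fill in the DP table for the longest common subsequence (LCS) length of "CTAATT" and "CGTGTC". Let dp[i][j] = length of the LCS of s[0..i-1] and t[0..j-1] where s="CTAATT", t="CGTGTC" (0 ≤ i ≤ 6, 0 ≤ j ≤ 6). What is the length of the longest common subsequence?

3

   ''  C  G  T  G  T  C
''  0  0  0  0  0  0  0
 C  0  1  1  1  1  1  1
 T  0  1  1  2  2  2  2
 A  0  1  1  2  2  2  2
 A  0  1  1  2  2  2  2
 T  0  1  1  2  2  3  3
 T  0  1  1  2  2  3  3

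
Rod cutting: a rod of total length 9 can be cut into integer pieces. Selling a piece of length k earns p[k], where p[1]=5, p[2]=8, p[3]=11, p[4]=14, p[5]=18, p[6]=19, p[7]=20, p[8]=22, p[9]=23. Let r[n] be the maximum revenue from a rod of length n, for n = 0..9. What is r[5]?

25

   n    0    1    2    3    4    5    6    7    8    9
r[n]    0    5   10   15   20   25   30   35   40   45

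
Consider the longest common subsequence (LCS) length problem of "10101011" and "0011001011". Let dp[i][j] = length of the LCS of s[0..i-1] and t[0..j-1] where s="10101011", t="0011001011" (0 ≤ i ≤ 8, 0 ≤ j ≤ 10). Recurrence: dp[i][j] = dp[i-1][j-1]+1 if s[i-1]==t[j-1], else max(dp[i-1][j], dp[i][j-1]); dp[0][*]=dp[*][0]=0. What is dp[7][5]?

4

   ''  0  0  1  1  0  0  1  0  1  1
''  0  0  0  0  0  0  0  0  0  0  0
 1  0  0  0  1  1  1  1  1  1  1  1
 0  0  1  1  1  1  2  2  2  2  2  2
 1  0  1  1  2  2  2  2  3  3  3  3
 0  0  1  2  2  2  3  3  3  4  4  4
 1  0  1  2  3  3  3  3  4  4  5  5
 0  0  1  2  3  3  4  4  4  5  5  5
 1  0  1  2  3  4  4  4  5  5  6  6
 1  0  1  2  3  4  4  4  5  5  6  7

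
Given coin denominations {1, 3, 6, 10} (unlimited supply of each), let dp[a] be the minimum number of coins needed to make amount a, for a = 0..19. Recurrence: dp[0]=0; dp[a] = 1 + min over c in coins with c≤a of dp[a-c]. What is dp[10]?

 a  0  1  2  3  4  5  6  7  8  9 10 11 12 13 14 15 16 17 18 19
dp  0  1  2  1  2  3  1  2  3  2  1  2  2  2  3  3  2  3  3  3

1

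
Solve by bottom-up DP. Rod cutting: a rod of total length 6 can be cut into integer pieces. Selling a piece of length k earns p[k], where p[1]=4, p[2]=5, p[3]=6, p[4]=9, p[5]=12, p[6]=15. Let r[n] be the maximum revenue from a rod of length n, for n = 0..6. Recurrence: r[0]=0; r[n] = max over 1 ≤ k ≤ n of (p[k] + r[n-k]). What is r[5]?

20

   n    0    1    2    3    4    5    6
r[n]    0    4    8   12   16   20   24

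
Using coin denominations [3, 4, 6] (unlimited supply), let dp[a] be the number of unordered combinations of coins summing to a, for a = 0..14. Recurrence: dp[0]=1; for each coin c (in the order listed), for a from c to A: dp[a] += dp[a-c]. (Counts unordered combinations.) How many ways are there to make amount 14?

2

after  coin     0     1     2     3     4     5     6     7     8     9    10    11    12    13    14
          3     1     0     0     1     0     0     1     0     0     1     0     0     1     0     0
          4     1     0     0     1     1     0     1     1     1     1     1     1     2     1     1
          6     1     0     0     1     1     0     2     1     1     2     2     1     4     2     2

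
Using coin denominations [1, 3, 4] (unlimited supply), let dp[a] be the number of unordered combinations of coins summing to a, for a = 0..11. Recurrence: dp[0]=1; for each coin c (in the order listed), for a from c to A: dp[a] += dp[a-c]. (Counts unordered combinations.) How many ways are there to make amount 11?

9

after  coin     0     1     2     3     4     5     6     7     8     9    10    11
          1     1     1     1     1     1     1     1     1     1     1     1     1
          3     1     1     1     2     2     2     3     3     3     4     4     4
          4     1     1     1     2     3     3     4     5     6     7     8     9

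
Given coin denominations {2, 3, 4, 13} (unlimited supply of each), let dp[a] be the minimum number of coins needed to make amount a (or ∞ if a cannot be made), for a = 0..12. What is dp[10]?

 a  0  1  2  3  4  5  6  7  8  9 10 11 12
dp  0  -  1  1  1  2  2  2  2  3  3  3  3
(- denotes ∞ / unreachable)

3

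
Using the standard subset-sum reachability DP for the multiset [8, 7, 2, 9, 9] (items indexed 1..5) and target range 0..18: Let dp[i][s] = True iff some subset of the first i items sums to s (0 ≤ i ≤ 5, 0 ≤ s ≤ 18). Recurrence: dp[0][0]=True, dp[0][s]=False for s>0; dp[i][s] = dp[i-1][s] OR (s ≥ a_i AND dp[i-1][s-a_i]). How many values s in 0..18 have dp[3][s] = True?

i\s   0   1   2   3   4   5   6   7   8   9  10  11  12  13  14  15  16  17  18
  0   T   F   F   F   F   F   F   F   F   F   F   F   F   F   F   F   F   F   F
  1   T   F   F   F   F   F   F   F   T   F   F   F   F   F   F   F   F   F   F
  2   T   F   F   F   F   F   F   T   T   F   F   F   F   F   F   T   F   F   F
  3   T   F   T   F   F   F   F   T   T   T   T   F   F   F   F   T   F   T   F
  4   T   F   T   F   F   F   F   T   T   T   T   T   F   F   F   T   T   T   T
  5   T   F   T   F   F   F   F   T   T   T   T   T   F   F   F   T   T   T   T

8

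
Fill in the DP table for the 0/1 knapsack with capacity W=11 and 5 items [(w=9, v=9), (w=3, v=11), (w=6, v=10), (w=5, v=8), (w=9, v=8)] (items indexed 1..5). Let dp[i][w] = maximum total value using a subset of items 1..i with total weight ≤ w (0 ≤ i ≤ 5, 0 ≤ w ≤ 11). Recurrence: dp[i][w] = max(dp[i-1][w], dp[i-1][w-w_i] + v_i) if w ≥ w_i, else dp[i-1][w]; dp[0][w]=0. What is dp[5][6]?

11

i\w   0   1   2   3   4   5   6   7   8   9  10  11
  0   0   0   0   0   0   0   0   0   0   0   0   0
  1   0   0   0   0   0   0   0   0   0   9   9   9
  2   0   0   0  11  11  11  11  11  11  11  11  11
  3   0   0   0  11  11  11  11  11  11  21  21  21
  4   0   0   0  11  11  11  11  11  19  21  21  21
  5   0   0   0  11  11  11  11  11  19  21  21  21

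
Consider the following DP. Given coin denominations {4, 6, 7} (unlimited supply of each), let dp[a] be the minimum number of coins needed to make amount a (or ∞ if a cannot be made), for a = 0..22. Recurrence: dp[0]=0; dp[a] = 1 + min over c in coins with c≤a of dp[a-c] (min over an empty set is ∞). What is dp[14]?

2

 a  0  1  2  3  4  5  6  7  8  9 10 11 12 13 14 15 16 17 18 19 20 21 22
dp  0  -  -  -  1  -  1  1  2  -  2  2  2  2  2  3  3  3  3  3  3  3  4
(- denotes ∞ / unreachable)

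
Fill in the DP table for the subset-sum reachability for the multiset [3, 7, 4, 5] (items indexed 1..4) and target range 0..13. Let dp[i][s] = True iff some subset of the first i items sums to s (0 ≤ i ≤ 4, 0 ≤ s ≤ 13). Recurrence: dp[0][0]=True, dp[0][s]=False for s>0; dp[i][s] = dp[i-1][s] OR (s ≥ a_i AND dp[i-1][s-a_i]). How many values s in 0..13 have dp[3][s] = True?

6

i\s   0   1   2   3   4   5   6   7   8   9  10  11  12  13
  0   T   F   F   F   F   F   F   F   F   F   F   F   F   F
  1   T   F   F   T   F   F   F   F   F   F   F   F   F   F
  2   T   F   F   T   F   F   F   T   F   F   T   F   F   F
  3   T   F   F   T   T   F   F   T   F   F   T   T   F   F
  4   T   F   F   T   T   T   F   T   T   T   T   T   T   F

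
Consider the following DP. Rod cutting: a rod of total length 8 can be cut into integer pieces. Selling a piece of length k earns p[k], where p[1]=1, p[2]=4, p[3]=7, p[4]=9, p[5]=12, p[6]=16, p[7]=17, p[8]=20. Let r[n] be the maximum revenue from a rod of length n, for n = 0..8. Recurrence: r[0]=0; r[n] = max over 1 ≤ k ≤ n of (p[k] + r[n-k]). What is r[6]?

   n    0    1    2    3    4    5    6    7    8
r[n]    0    1    4    7    9   12   16   17   20

16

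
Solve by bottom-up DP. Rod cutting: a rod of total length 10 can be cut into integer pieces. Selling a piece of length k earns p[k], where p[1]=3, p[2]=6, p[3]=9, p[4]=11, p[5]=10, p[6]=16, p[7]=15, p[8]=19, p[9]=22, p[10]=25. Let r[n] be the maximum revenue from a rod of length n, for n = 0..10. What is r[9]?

   n    0    1    2    3    4    5    6    7    8    9   10
r[n]    0    3    6    9   12   15   18   21   24   27   30

27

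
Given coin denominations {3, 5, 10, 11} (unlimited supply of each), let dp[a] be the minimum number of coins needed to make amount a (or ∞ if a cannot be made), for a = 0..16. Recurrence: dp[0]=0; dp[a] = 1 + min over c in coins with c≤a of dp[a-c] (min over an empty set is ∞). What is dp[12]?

 a  0  1  2  3  4  5  6  7  8  9 10 11 12 13 14 15 16
dp  0  -  -  1  -  1  2  -  2  3  1  1  4  2  2  2  2
(- denotes ∞ / unreachable)

4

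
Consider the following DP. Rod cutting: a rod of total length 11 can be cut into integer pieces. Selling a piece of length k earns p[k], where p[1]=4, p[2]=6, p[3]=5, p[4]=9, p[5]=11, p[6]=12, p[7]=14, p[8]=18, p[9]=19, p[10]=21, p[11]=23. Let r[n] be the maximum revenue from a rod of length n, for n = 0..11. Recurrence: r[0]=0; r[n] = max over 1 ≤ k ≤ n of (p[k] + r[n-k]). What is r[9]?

   n    0    1    2    3    4    5    6    7    8    9   10   11
r[n]    0    4    8   12   16   20   24   28   32   36   40   44

36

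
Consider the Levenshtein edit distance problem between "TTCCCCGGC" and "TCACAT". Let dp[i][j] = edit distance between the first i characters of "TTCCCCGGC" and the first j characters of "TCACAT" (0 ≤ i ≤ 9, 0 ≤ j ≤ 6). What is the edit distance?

6

   ''  T  C  A  C  A  T
''  0  1  2  3  4  5  6
 T  1  0  1  2  3  4  5
 T  2  1  1  2  3  4  4
 C  3  2  1  2  2  3  4
 C  4  3  2  2  2  3  4
 C  5  4  3  3  2  3  4
 C  6  5  4  4  3  3  4
 G  7  6  5  5  4  4  4
 G  8  7  6  6  5  5  5
 C  9  8  7  7  6  6  6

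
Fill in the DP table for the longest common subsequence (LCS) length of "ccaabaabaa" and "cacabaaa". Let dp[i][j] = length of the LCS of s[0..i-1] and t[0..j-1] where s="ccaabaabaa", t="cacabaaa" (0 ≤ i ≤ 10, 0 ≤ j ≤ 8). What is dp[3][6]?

   ''  c  a  c  a  b  a  a  a
''  0  0  0  0  0  0  0  0  0
 c  0  1  1  1  1  1  1  1  1
 c  0  1  1  2  2  2  2  2  2
 a  0  1  2  2  3  3  3  3  3
 a  0  1  2  2  3  3  4  4  4
 b  0  1  2  2  3  4  4  4  4
 a  0  1  2  2  3  4  5  5  5
 a  0  1  2  2  3  4  5  6  6
 b  0  1  2  2  3  4  5  6  6
 a  0  1  2  2  3  4  5  6  7
 a  0  1  2  2  3  4  5  6  7

3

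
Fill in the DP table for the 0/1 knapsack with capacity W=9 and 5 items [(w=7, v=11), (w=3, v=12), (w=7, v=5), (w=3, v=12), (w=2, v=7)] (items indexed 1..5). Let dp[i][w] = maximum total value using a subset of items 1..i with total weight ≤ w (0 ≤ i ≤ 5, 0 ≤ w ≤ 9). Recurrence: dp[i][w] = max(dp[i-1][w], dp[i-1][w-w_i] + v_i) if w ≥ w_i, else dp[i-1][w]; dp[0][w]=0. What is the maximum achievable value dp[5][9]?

i\w   0   1   2   3   4   5   6   7   8   9
  0   0   0   0   0   0   0   0   0   0   0
  1   0   0   0   0   0   0   0  11  11  11
  2   0   0   0  12  12  12  12  12  12  12
  3   0   0   0  12  12  12  12  12  12  12
  4   0   0   0  12  12  12  24  24  24  24
  5   0   0   7  12  12  19  24  24  31  31

31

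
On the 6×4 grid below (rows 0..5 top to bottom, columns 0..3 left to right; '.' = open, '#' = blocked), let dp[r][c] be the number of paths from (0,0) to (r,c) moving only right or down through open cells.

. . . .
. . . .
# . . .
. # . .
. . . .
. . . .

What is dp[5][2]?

5

r\c   0   1   2   3
  0   1   1   1   1
  1   1   2   3   4
  2   0   2   5   9
  3   0   0   5  14
  4   0   0   5  19
  5   0   0   5  24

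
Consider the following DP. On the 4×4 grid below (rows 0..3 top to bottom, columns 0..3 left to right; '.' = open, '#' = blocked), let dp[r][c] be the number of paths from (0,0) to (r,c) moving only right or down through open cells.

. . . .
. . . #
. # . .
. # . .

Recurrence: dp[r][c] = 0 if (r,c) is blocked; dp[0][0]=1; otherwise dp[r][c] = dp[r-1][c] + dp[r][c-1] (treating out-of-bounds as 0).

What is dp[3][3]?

r\c   0   1   2   3
  0   1   1   1   1
  1   1   2   3   0
  2   1   0   3   3
  3   1   0   3   6

6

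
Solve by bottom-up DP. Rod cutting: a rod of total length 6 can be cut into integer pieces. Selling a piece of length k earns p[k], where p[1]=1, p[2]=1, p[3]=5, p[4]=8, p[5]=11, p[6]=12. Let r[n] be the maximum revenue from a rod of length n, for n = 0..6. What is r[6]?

   n    0    1    2    3    4    5    6
r[n]    0    1    2    5    8   11   12

12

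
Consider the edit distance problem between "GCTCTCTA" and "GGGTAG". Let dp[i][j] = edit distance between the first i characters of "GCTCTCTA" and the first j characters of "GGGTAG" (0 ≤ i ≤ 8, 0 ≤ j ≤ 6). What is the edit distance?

   ''  G  G  G  T  A  G
''  0  1  2  3  4  5  6
 G  1  0  1  2  3  4  5
 C  2  1  1  2  3  4  5
 T  3  2  2  2  2  3  4
 C  4  3  3  3  3  3  4
 T  5  4  4  4  3  4  4
 C  6  5  5  5  4  4  5
 T  7  6  6  6  5  5  5
 A  8  7  7  7  6  5  6

6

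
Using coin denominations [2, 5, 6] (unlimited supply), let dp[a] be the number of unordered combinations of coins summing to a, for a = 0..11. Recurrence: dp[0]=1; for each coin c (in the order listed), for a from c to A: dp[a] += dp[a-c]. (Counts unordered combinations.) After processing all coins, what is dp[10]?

after  coin     0     1     2     3     4     5     6     7     8     9    10    11
          2     1     0     1     0     1     0     1     0     1     0     1     0
          5     1     0     1     0     1     1     1     1     1     1     2     1
          6     1     0     1     0     1     1     2     1     2     1     3     2

3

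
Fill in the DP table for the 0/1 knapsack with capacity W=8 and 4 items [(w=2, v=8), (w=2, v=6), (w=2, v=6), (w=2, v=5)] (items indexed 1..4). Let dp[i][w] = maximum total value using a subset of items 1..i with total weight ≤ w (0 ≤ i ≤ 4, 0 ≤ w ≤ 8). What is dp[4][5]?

i\w   0   1   2   3   4   5   6   7   8
  0   0   0   0   0   0   0   0   0   0
  1   0   0   8   8   8   8   8   8   8
  2   0   0   8   8  14  14  14  14  14
  3   0   0   8   8  14  14  20  20  20
  4   0   0   8   8  14  14  20  20  25

14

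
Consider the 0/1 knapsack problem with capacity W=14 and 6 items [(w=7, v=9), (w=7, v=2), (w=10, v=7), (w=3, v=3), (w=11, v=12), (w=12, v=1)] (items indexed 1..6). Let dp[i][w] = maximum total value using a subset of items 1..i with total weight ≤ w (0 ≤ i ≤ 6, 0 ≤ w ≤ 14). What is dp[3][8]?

i\w   0   1   2   3   4   5   6   7   8   9  10  11  12  13  14
  0   0   0   0   0   0   0   0   0   0   0   0   0   0   0   0
  1   0   0   0   0   0   0   0   9   9   9   9   9   9   9   9
  2   0   0   0   0   0   0   0   9   9   9   9   9   9   9  11
  3   0   0   0   0   0   0   0   9   9   9   9   9   9   9  11
  4   0   0   0   3   3   3   3   9   9   9  12  12  12  12  12
  5   0   0   0   3   3   3   3   9   9   9  12  12  12  12  15
  6   0   0   0   3   3   3   3   9   9   9  12  12  12  12  15

9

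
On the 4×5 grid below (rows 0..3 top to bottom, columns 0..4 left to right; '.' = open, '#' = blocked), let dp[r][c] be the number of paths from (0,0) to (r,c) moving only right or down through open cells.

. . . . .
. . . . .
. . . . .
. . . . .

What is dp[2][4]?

15

r\c   0   1   2   3   4
  0   1   1   1   1   1
  1   1   2   3   4   5
  2   1   3   6  10  15
  3   1   4  10  20  35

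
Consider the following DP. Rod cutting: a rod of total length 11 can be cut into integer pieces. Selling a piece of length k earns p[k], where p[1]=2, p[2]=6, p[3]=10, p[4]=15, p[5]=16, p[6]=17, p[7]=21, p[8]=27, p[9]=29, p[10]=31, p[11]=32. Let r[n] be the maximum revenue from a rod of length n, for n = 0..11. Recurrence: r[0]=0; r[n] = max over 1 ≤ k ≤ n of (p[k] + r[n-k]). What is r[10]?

36

   n    0    1    2    3    4    5    6    7    8    9   10   11
r[n]    0    2    6   10   15   17   21   25   30   32   36   40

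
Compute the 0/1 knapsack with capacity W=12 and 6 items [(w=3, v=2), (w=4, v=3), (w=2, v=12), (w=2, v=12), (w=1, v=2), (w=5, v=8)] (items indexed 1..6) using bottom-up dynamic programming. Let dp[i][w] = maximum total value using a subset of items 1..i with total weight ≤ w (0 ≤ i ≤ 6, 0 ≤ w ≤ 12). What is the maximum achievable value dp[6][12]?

34

i\w   0   1   2   3   4   5   6   7   8   9  10  11  12
  0   0   0   0   0   0   0   0   0   0   0   0   0   0
  1   0   0   0   2   2   2   2   2   2   2   2   2   2
  2   0   0   0   2   3   3   3   5   5   5   5   5   5
  3   0   0  12  12  12  14  15  15  15  17  17  17  17
  4   0   0  12  12  24  24  24  26  27  27  27  29  29
  5   0   2  12  14  24  26  26  26  28  29  29  29  31
  6   0   2  12  14  24  26  26  26  28  32  34  34  34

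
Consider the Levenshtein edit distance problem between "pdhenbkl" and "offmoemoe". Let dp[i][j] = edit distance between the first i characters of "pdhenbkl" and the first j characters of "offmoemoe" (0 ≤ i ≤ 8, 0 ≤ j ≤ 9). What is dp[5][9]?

   ''  o  f  f  m  o  e  m  o  e
''  0  1  2  3  4  5  6  7  8  9
 p  1  1  2  3  4  5  6  7  8  9
 d  2  2  2  3  4  5  6  7  8  9
 h  3  3  3  3  4  5  6  7  8  9
 e  4  4  4  4  4  5  5  6  7  8
 n  5  5  5  5  5  5  6  6  7  8
 b  6  6  6  6  6  6  6  7  7  8
 k  7  7  7  7  7  7  7  7  8  8
 l  8  8  8  8  8  8  8  8  8  9

8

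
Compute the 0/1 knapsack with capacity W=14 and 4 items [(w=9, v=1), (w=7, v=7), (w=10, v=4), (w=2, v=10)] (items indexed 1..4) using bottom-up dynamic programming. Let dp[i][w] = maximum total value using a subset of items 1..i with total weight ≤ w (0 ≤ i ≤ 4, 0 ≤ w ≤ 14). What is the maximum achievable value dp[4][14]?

i\w   0   1   2   3   4   5   6   7   8   9  10  11  12  13  14
  0   0   0   0   0   0   0   0   0   0   0   0   0   0   0   0
  1   0   0   0   0   0   0   0   0   0   1   1   1   1   1   1
  2   0   0   0   0   0   0   0   7   7   7   7   7   7   7   7
  3   0   0   0   0   0   0   0   7   7   7   7   7   7   7   7
  4   0   0  10  10  10  10  10  10  10  17  17  17  17  17  17

17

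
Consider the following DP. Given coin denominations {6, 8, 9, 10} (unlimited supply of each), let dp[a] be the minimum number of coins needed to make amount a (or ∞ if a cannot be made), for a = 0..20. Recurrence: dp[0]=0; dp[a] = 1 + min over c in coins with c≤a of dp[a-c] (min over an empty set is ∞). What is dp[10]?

1

 a  0  1  2  3  4  5  6  7  8  9 10 11 12 13 14 15 16 17 18 19 20
dp  0  -  -  -  -  -  1  -  1  1  1  -  2  -  2  2  2  2  2  2  2
(- denotes ∞ / unreachable)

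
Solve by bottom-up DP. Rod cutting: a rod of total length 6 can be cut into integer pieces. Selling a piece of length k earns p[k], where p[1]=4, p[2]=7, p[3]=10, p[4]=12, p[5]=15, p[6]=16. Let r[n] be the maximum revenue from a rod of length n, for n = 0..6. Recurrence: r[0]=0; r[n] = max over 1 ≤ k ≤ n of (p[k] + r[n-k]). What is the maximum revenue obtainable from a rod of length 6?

   n    0    1    2    3    4    5    6
r[n]    0    4    8   12   16   20   24

24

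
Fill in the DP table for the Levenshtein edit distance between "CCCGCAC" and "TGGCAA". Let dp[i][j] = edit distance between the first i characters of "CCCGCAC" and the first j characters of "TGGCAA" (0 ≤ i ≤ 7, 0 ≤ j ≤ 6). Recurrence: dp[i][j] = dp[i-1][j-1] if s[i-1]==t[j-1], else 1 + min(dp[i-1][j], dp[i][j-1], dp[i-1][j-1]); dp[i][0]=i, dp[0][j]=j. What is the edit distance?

   ''  T  G  G  C  A  A
''  0  1  2  3  4  5  6
 C  1  1  2  3  3  4  5
 C  2  2  2  3  3  4  5
 C  3  3  3  3  3  4  5
 G  4  4  3  3  4  4  5
 C  5  5  4  4  3  4  5
 A  6  6  5  5  4  3  4
 C  7  7  6  6  5  4  4

4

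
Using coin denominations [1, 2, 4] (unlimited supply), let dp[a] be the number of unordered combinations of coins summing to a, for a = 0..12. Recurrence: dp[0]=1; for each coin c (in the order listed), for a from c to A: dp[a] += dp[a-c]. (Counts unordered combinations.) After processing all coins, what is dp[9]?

9

after  coin     0     1     2     3     4     5     6     7     8     9    10    11    12
          1     1     1     1     1     1     1     1     1     1     1     1     1     1
          2     1     1     2     2     3     3     4     4     5     5     6     6     7
          4     1     1     2     2     4     4     6     6     9     9    12    12    16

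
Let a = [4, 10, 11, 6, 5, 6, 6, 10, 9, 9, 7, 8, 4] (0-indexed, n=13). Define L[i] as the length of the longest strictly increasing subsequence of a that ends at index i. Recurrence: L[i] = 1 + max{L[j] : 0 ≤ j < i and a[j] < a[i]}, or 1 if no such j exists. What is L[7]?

4

   i    0    1    2    3    4    5    6    7    8    9   10   11   12
a[i]    4   10   11    6    5    6    6   10    9    9    7    8    4
L[i]    1    2    3    2    2    3    3    4    4    4    4    5    1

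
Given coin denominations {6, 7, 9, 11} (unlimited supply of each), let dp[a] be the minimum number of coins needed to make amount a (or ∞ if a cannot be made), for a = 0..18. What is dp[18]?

2

 a  0  1  2  3  4  5  6  7  8  9 10 11 12 13 14 15 16 17 18
dp  0  -  -  -  -  -  1  1  -  1  -  1  2  2  2  2  2  2  2
(- denotes ∞ / unreachable)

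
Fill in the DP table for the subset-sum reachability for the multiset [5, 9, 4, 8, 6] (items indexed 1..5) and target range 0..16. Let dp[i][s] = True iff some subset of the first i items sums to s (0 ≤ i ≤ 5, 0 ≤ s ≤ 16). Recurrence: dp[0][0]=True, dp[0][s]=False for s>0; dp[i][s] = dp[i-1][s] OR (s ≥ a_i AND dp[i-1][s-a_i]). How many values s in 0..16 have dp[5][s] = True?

12

i\s   0   1   2   3   4   5   6   7   8   9  10  11  12  13  14  15  16
  0   T   F   F   F   F   F   F   F   F   F   F   F   F   F   F   F   F
  1   T   F   F   F   F   T   F   F   F   F   F   F   F   F   F   F   F
  2   T   F   F   F   F   T   F   F   F   T   F   F   F   F   T   F   F
  3   T   F   F   F   T   T   F   F   F   T   F   F   F   T   T   F   F
  4   T   F   F   F   T   T   F   F   T   T   F   F   T   T   T   F   F
  5   T   F   F   F   T   T   T   F   T   T   T   T   T   T   T   T   F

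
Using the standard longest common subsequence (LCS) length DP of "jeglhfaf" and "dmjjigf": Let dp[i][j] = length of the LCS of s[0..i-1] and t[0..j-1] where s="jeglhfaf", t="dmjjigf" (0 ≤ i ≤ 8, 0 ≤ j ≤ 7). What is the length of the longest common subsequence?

   ''  d  m  j  j  i  g  f
''  0  0  0  0  0  0  0  0
 j  0  0  0  1  1  1  1  1
 e  0  0  0  1  1  1  1  1
 g  0  0  0  1  1  1  2  2
 l  0  0  0  1  1  1  2  2
 h  0  0  0  1  1  1  2  2
 f  0  0  0  1  1  1  2  3
 a  0  0  0  1  1  1  2  3
 f  0  0  0  1  1  1  2  3

3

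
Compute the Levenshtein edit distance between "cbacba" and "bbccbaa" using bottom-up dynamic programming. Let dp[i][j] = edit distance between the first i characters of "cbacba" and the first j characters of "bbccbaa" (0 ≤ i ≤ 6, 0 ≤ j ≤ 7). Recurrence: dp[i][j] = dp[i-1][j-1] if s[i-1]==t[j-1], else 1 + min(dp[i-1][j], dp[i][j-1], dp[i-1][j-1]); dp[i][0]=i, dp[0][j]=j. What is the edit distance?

3

   ''  b  b  c  c  b  a  a
''  0  1  2  3  4  5  6  7
 c  1  1  2  2  3  4  5  6
 b  2  1  1  2  3  3  4  5
 a  3  2  2  2  3  4  3  4
 c  4  3  3  2  2  3  4  4
 b  5  4  3  3  3  2  3  4
 a  6  5  4  4  4  3  2  3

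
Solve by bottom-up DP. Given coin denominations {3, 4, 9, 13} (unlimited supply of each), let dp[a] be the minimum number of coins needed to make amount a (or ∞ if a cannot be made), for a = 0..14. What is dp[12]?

2

 a  0  1  2  3  4  5  6  7  8  9 10 11 12 13 14
dp  0  -  -  1  1  -  2  2  2  1  3  3  2  1  4
(- denotes ∞ / unreachable)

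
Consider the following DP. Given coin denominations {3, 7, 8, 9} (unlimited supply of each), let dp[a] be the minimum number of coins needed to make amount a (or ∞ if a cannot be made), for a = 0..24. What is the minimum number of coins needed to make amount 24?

 a  0  1  2  3  4  5  6  7  8  9 10 11 12 13 14 15 16 17 18 19 20 21 22 23 24
dp  0  -  -  1  -  -  2  1  1  1  2  2  2  3  2  2  2  2  2  3  3  3  3  3  3
(- denotes ∞ / unreachable)

3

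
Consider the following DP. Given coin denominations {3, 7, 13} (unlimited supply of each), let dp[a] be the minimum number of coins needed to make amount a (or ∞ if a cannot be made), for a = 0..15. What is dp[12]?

 a  0  1  2  3  4  5  6  7  8  9 10 11 12 13 14 15
dp  0  -  -  1  -  -  2  1  -  3  2  -  4  1  2  5
(- denotes ∞ / unreachable)

4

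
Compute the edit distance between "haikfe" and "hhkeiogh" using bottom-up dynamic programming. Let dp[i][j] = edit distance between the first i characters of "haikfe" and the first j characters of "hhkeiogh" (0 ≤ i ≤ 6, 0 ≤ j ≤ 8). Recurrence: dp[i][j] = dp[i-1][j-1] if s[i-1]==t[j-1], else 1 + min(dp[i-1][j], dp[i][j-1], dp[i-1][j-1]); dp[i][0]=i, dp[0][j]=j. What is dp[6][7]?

   ''  h  h  k  e  i  o  g  h
''  0  1  2  3  4  5  6  7  8
 h  1  0  1  2  3  4  5  6  7
 a  2  1  1  2  3  4  5  6  7
 i  3  2  2  2  3  3  4  5  6
 k  4  3  3  2  3  4  4  5  6
 f  5  4  4  3  3  4  5  5  6
 e  6  5  5  4  3  4  5  6  6

6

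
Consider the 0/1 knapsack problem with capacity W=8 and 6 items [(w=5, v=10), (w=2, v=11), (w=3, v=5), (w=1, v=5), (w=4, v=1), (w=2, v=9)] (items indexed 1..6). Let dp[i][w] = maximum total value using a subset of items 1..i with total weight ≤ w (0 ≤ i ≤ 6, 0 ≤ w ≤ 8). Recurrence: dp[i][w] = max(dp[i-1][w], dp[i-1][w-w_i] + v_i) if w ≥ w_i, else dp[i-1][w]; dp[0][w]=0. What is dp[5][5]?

i\w   0   1   2   3   4   5   6   7   8
  0   0   0   0   0   0   0   0   0   0
  1   0   0   0   0   0  10  10  10  10
  2   0   0  11  11  11  11  11  21  21
  3   0   0  11  11  11  16  16  21  21
  4   0   5  11  16  16  16  21  21  26
  5   0   5  11  16  16  16  21  21  26
  6   0   5  11  16  20  25  25  25  30

16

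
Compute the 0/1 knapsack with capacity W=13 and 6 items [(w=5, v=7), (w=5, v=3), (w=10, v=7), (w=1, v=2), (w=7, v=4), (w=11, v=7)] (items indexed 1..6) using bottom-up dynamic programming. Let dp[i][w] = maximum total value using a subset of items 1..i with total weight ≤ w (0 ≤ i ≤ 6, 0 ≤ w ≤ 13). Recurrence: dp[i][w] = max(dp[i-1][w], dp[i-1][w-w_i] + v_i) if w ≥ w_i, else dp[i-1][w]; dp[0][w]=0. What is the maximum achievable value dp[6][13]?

13

i\w   0   1   2   3   4   5   6   7   8   9  10  11  12  13
  0   0   0   0   0   0   0   0   0   0   0   0   0   0   0
  1   0   0   0   0   0   7   7   7   7   7   7   7   7   7
  2   0   0   0   0   0   7   7   7   7   7  10  10  10  10
  3   0   0   0   0   0   7   7   7   7   7  10  10  10  10
  4   0   2   2   2   2   7   9   9   9   9  10  12  12  12
  5   0   2   2   2   2   7   9   9   9   9  10  12  12  13
  6   0   2   2   2   2   7   9   9   9   9  10  12  12  13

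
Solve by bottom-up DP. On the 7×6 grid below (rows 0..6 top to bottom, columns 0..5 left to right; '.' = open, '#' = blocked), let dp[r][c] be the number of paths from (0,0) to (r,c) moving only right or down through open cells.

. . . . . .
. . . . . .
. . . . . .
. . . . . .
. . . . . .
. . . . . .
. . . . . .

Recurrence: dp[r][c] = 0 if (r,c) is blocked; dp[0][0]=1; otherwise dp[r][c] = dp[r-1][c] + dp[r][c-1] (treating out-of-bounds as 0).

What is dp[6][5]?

r\c   0   1   2   3   4   5
  0   1   1   1   1   1   1
  1   1   2   3   4   5   6
  2   1   3   6  10  15  21
  3   1   4  10  20  35  56
  4   1   5  15  35  70 126
  5   1   6  21  56 126 252
  6   1   7  28  84 210 462

462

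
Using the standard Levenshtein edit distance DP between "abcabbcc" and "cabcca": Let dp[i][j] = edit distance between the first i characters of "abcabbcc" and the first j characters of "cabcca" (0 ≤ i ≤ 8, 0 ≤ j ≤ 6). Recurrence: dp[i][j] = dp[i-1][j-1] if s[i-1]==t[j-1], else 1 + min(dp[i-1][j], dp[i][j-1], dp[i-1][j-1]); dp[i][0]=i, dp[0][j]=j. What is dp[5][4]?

   ''  c  a  b  c  c  a
''  0  1  2  3  4  5  6
 a  1  1  1  2  3  4  5
 b  2  2  2  1  2  3  4
 c  3  2  3  2  1  2  3
 a  4  3  2  3  2  2  2
 b  5  4  3  2  3  3  3
 b  6  5  4  3  3  4  4
 c  7  6  5  4  3  3  4
 c  8  7  6  5  4  3  4

3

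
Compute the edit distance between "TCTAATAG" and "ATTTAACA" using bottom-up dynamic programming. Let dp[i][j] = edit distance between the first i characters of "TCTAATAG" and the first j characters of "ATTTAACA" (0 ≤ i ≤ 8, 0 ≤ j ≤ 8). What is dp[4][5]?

2

   ''  A  T  T  T  A  A  C  A
''  0  1  2  3  4  5  6  7  8
 T  1  1  1  2  3  4  5  6  7
 C  2  2  2  2  3  4  5  5  6
 T  3  3  2  2  2  3  4  5  6
 A  4  3  3  3  3  2  3  4  5
 A  5  4  4  4  4  3  2  3  4
 T  6  5  4  4  4  4  3  3  4
 A  7  6  5  5  5  4  4  4  3
 G  8  7  6  6  6  5  5  5  4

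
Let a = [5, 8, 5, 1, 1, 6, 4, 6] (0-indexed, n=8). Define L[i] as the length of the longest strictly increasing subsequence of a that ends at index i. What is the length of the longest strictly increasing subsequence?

3

   i    0    1    2    3    4    5    6    7
a[i]    5    8    5    1    1    6    4    6
L[i]    1    2    1    1    1    2    2    3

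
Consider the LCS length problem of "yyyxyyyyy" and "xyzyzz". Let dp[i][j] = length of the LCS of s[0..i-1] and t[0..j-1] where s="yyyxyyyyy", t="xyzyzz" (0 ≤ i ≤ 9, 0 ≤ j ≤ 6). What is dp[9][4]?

3

   ''  x  y  z  y  z  z
''  0  0  0  0  0  0  0
 y  0  0  1  1  1  1  1
 y  0  0  1  1  2  2  2
 y  0  0  1  1  2  2  2
 x  0  1  1  1  2  2  2
 y  0  1  2  2  2  2  2
 y  0  1  2  2  3  3  3
 y  0  1  2  2  3  3  3
 y  0  1  2  2  3  3  3
 y  0  1  2  2  3  3  3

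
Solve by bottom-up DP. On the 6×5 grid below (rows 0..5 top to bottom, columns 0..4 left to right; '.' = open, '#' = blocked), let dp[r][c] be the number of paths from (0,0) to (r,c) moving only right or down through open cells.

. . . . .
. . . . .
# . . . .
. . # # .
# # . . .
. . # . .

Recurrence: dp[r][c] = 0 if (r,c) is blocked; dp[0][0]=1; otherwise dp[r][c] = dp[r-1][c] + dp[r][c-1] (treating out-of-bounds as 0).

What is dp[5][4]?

14

r\c   0   1   2   3   4
  0   1   1   1   1   1
  1   1   2   3   4   5
  2   0   2   5   9  14
  3   0   2   0   0  14
  4   0   0   0   0  14
  5   0   0   0   0  14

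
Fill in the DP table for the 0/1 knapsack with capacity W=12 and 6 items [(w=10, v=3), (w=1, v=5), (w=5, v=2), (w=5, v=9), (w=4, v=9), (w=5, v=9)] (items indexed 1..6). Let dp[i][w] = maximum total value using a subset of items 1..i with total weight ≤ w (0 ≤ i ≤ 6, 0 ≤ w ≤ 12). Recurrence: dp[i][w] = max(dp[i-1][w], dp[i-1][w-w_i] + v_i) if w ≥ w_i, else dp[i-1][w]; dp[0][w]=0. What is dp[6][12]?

23

i\w   0   1   2   3   4   5   6   7   8   9  10  11  12
  0   0   0   0   0   0   0   0   0   0   0   0   0   0
  1   0   0   0   0   0   0   0   0   0   0   3   3   3
  2   0   5   5   5   5   5   5   5   5   5   5   8   8
  3   0   5   5   5   5   5   7   7   7   7   7   8   8
  4   0   5   5   5   5   9  14  14  14  14  14  16  16
  5   0   5   5   5   9  14  14  14  14  18  23  23  23
  6   0   5   5   5   9  14  14  14  14  18  23  23  23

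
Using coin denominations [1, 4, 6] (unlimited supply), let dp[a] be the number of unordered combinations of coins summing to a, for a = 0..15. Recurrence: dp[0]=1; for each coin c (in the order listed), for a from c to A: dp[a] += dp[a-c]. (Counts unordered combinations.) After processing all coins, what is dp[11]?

5

after  coin     0     1     2     3     4     5     6     7     8     9    10    11    12    13    14    15
          1     1     1     1     1     1     1     1     1     1     1     1     1     1     1     1     1
          4     1     1     1     1     2     2     2     2     3     3     3     3     4     4     4     4
          6     1     1     1     1     2     2     3     3     4     4     5     5     7     7     8     8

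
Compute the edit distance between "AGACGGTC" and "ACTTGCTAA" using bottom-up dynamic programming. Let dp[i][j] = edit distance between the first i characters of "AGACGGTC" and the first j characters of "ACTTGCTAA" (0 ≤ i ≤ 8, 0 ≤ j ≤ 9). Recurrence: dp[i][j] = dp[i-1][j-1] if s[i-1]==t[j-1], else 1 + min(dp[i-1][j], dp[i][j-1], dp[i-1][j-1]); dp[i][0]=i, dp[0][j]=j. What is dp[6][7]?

   ''  A  C  T  T  G  C  T  A  A
''  0  1  2  3  4  5  6  7  8  9
 A  1  0  1  2  3  4  5  6  7  8
 G  2  1  1  2  3  3  4  5  6  7
 A  3  2  2  2  3  4  4  5  5  6
 C  4  3  2  3  3  4  4  5  6  6
 G  5  4  3  3  4  3  4  5  6  7
 G  6  5  4  4  4  4  4  5  6  7
 T  7  6  5  4  4  5  5  4  5  6
 C  8  7  6  5  5  5  5  5  5  6

5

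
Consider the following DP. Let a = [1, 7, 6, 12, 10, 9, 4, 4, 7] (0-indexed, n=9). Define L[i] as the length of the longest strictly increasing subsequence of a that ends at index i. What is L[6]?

2

   i    0    1    2    3    4    5    6    7    8
a[i]    1    7    6   12   10    9    4    4    7
L[i]    1    2    2    3    3    3    2    2    3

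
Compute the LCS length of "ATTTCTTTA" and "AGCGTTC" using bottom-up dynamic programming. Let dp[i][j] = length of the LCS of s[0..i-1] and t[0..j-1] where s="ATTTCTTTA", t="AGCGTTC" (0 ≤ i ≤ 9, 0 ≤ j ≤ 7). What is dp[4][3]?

1

   ''  A  G  C  G  T  T  C
''  0  0  0  0  0  0  0  0
 A  0  1  1  1  1  1  1  1
 T  0  1  1  1  1  2  2  2
 T  0  1  1  1  1  2  3  3
 T  0  1  1  1  1  2  3  3
 C  0  1  1  2  2  2  3  4
 T  0  1  1  2  2  3  3  4
 T  0  1  1  2  2  3  4  4
 T  0  1  1  2  2  3  4  4
 A  0  1  1  2  2  3  4  4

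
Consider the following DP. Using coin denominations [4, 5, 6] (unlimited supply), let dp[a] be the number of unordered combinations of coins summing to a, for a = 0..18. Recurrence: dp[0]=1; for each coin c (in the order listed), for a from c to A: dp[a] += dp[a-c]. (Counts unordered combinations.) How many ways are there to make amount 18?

3

after  coin     0     1     2     3     4     5     6     7     8     9    10    11    12    13    14    15    16    17    18
          4     1     0     0     0     1     0     0     0     1     0     0     0     1     0     0     0     1     0     0
          5     1     0     0     0     1     1     0     0     1     1     1     0     1     1     1     1     1     1     1
          6     1     0     0     0     1     1     1     0     1     1     2     1     2     1     2     2     3     2     3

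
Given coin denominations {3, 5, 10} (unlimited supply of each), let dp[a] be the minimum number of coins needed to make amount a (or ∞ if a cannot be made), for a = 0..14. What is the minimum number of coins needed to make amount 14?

4

 a  0  1  2  3  4  5  6  7  8  9 10 11 12 13 14
dp  0  -  -  1  -  1  2  -  2  3  1  3  4  2  4
(- denotes ∞ / unreachable)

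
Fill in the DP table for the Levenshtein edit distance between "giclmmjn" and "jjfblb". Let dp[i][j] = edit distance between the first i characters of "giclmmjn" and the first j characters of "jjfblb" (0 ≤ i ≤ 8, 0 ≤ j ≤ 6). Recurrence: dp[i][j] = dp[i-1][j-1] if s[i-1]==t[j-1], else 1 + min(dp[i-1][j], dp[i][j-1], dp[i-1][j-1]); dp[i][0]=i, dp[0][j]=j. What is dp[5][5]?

   ''  j  j  f  b  l  b
''  0  1  2  3  4  5  6
 g  1  1  2  3  4  5  6
 i  2  2  2  3  4  5  6
 c  3  3  3  3  4  5  6
 l  4  4  4  4  4  4  5
 m  5  5  5  5  5  5  5
 m  6  6  6  6  6  6  6
 j  7  6  6  7  7  7  7
 n  8  7  7  7  8  8  8

5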